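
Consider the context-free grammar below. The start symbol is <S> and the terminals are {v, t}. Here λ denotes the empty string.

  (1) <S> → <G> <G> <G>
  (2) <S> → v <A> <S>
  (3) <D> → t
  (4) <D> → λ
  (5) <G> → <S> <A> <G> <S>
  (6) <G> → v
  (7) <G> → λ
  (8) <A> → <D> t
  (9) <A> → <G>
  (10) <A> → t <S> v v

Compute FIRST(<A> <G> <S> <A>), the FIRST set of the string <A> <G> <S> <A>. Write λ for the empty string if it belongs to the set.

{λ, t, v}

FIRST(<D>): from <D>→t we get {t}; from <D>→λ we get {λ}. So FIRST(<D>) = {λ, t}.
FIRST(<S>): from <S>→<G> <G> <G> we get {λ, t, v}; from <S>→v <A> <S> we get {v}. So FIRST(<S>) = {λ, t, v}.
FIRST(<G>): from <G>→<S> <A> <G> <S> we get {λ, t, v}; from <G>→v we get {v}; from <G>→λ we get {λ}. So FIRST(<G>) = {λ, t, v}.
FIRST(<A>): from <A>→<D> t we get {t}; from <A>→<G> we get {λ, t, v}; from <A>→t <S> v v we get {t}. So FIRST(<A>) = {λ, t, v}.
FIRST(<A> <G> <S> <A>): take FIRST of each symbol in turn, carrying on past any symbol whose FIRST contains λ; result {λ, t, v}.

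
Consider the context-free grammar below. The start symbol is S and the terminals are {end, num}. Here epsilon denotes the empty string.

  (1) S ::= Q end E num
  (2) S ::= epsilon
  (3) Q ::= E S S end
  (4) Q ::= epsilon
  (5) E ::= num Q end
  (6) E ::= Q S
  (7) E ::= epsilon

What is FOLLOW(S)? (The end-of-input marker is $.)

{$, end, num}

FIRST(S): from S::=Q end E num we get {end, num}; from S::=epsilon we get {epsilon}. So FIRST(S) = {epsilon, end, num}.
FIRST(Q): from Q::=E S S end we get {end, num}; from Q::=epsilon we get {epsilon}. So FIRST(Q) = {epsilon, end, num}.
FIRST(E): from E::=num Q end we get {num}; from E::=Q S we get {epsilon, end, num}; from E::=epsilon we get {epsilon}. So FIRST(E) = {epsilon, end, num}.
FOLLOW(S) includes $ since S is the start symbol.
FOLLOW(E): in S::=Q end E num, E is followed by num with FIRST {num}; in Q::=E S S end, E is followed by S S end with FIRST {end, num}. Thus FOLLOW(E) = {end, num}.
FOLLOW(S): in Q::=E S S end (occurrence 1), S is followed by S end with FIRST {end, num}; in Q::=E S S end (occurrence 2), S is followed by end with FIRST {end}; in E::=Q S, the suffix after S is empty, so FOLLOW(S) ⊇ FOLLOW(E) = {end, num}. Thus FOLLOW(S) = {$, end, num}.
FOLLOW(Q): in S::=Q end E num, Q is followed by end E num with FIRST {end}; in E::=num Q end, Q is followed by end with FIRST {end}; in E::=Q S, Q is followed by S with FIRST {epsilon, end, num}; in E::=Q S, the suffix after Q is nullable, so FOLLOW(Q) ⊇ FOLLOW(E) = {end, num}. Thus FOLLOW(Q) = {end, num}.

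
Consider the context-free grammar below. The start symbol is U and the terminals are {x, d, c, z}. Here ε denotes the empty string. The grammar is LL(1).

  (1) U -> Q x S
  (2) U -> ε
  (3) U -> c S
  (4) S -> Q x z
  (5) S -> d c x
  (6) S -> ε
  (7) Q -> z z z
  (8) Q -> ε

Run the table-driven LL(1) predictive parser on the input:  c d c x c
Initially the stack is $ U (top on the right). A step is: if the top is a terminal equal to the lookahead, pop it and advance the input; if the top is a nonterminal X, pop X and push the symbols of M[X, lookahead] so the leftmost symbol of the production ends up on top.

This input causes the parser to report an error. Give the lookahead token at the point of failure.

c

step 1: stack=$ U  input=c d c x c $  — expand U -> c S
step 2: stack=$ S c  input=c d c x c $  — match c
step 3: stack=$ S  input=d c x c $  — expand S -> d c x
step 4: stack=$ x c d  input=d c x c $  — match d
step 5: stack=$ x c  input=c x c $  — match c
step 6: stack=$ x  input=x c $  — match x
step 7: stack=$  input=c $  — error: stack empty but input remains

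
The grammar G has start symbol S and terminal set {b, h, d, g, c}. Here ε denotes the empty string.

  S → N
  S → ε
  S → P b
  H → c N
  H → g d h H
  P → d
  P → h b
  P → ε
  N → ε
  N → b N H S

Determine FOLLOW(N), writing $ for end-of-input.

{$, b, c, d, g, h}

FIRST(H) = {c, g}
FIRST(P) = {ε, d, h}
FIRST(N) = {ε, b}
FIRST(S) = {ε, b, d, h}  (via N, P b)
FOLLOW(S) includes $ since S is the start symbol.
FOLLOW(P): in S→P b, P is followed by b with FIRST {b}. Thus FOLLOW(P) = {b}.
FOLLOW(S): in N→b N H S, the suffix after S is empty, so FOLLOW(S) ⊇ FOLLOW(N) = {$, b, c, d, g, h}. Thus FOLLOW(S) = {$, b, c, d, g, h}.
FOLLOW(H): in H→g d h H, the suffix after H is empty (adds nothing new); in N→b N H S, H is followed by S with FIRST {ε, b, d, h}; in N→b N H S, the suffix after H is nullable, so FOLLOW(H) ⊇ FOLLOW(N) = {$, b, c, d, g, h}. Thus FOLLOW(H) = {$, b, c, d, g, h}.
FOLLOW(N): in S→N, the suffix after N is empty, so FOLLOW(N) ⊇ FOLLOW(S) = {$, b, c, d, g, h}; in H→c N, the suffix after N is empty, so FOLLOW(N) ⊇ FOLLOW(H) = {$, b, c, d, g, h}; in N→b N H S, N is followed by H S with FIRST {c, g}. Thus FOLLOW(N) = {$, b, c, d, g, h}.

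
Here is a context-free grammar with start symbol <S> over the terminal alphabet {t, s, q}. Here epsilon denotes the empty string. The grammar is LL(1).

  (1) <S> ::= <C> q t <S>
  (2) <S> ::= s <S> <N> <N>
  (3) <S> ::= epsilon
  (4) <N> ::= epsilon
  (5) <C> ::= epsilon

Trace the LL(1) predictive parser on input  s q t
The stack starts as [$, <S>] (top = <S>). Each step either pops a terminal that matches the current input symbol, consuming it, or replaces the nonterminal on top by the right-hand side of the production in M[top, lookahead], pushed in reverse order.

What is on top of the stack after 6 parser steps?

<S>

step 1: stack=$ <S>  input=s q t $  — expand <S> ::= s <S> <N> <N>
step 2: stack=$ <N> <N> <S> s  input=s q t $  — match s
step 3: stack=$ <N> <N> <S>  input=q t $  — expand <S> ::= <C> q t <S>
step 4: stack=$ <N> <N> <S> t q <C>  input=q t $  — expand <C> ::= epsilon
step 5: stack=$ <N> <N> <S> t q  input=q t $  — match q
step 6: stack=$ <N> <N> <S> t  input=t $  — match t
Stack after step 6: $ <N> <N> <S> (top = <S>).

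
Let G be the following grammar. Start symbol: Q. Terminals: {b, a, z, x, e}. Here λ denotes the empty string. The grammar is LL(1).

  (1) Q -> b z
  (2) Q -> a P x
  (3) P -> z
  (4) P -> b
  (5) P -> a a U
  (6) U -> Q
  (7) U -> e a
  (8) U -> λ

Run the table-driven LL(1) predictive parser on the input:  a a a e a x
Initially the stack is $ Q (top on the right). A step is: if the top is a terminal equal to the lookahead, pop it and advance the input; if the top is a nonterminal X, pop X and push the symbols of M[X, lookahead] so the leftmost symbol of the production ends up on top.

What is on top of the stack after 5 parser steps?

U

step 1: stack=$ Q  input=a a a e a x $  — expand Q -> a P x
step 2: stack=$ x P a  input=a a a e a x $  — match a
step 3: stack=$ x P  input=a a e a x $  — expand P -> a a U
step 4: stack=$ x U a a  input=a a e a x $  — match a
step 5: stack=$ x U a  input=a e a x $  — match a
Stack after step 5: $ x U (top = U).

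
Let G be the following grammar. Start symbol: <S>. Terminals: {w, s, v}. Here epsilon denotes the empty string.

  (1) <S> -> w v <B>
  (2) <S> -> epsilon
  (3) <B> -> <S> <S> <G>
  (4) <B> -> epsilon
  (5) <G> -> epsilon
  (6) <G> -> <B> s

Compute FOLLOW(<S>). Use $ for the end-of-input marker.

{$, s, w}

FIRST(<S>) = {epsilon, w}
FIRST(<B>) = {epsilon, s, w}  (via <S> <S> <G>)
FIRST(<G>) = {epsilon, s, w}  (via <B> s)
FOLLOW(<S>) includes $ since <S> is the start symbol.
FOLLOW(<S>): in <B>-><S> <S> <G> (occurrence 1), <S> is followed by <S> <G> with FIRST {epsilon, s, w}; in <B>-><S> <S> <G> (occurrence 1), the suffix after <S> is nullable, so FOLLOW(<S>) ⊇ FOLLOW(<B>) = {$, s, w}; in <B>-><S> <S> <G> (occurrence 2), <S> is followed by <G> with FIRST {epsilon, s, w}; in <B>-><S> <S> <G> (occurrence 2), the suffix after <S> is nullable, so FOLLOW(<S>) ⊇ FOLLOW(<B>) = {$, s, w}. Thus FOLLOW(<S>) = {$, s, w}.
FOLLOW(<B>): in <S>->w v <B>, the suffix after <B> is empty, so FOLLOW(<B>) ⊇ FOLLOW(<S>) = {$, s, w}; in <G>-><B> s, <B> is followed by s with FIRST {s}. Thus FOLLOW(<B>) = {$, s, w}.
FOLLOW(<G>): in <B>-><S> <S> <G>, the suffix after <G> is empty, so FOLLOW(<G>) ⊇ FOLLOW(<B>) = {$, s, w}. Thus FOLLOW(<G>) = {$, s, w}.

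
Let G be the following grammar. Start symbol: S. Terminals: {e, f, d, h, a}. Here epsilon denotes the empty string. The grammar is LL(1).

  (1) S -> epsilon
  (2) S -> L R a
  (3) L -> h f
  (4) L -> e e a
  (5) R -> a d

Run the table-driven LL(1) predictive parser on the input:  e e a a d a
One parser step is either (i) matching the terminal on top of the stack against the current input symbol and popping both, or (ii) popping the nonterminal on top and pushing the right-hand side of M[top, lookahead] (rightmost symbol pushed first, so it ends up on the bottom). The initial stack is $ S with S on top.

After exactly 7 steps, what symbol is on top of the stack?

step 1: stack=$ S  input=e e a a d a $  — expand S -> L R a
step 2: stack=$ a R L  input=e e a a d a $  — expand L -> e e a
step 3: stack=$ a R a e e  input=e e a a d a $  — match e
step 4: stack=$ a R a e  input=e a a d a $  — match e
step 5: stack=$ a R a  input=a a d a $  — match a
step 6: stack=$ a R  input=a d a $  — expand R -> a d
step 7: stack=$ a d a  input=a d a $  — match a
Stack after step 7: $ a d (top = d).

d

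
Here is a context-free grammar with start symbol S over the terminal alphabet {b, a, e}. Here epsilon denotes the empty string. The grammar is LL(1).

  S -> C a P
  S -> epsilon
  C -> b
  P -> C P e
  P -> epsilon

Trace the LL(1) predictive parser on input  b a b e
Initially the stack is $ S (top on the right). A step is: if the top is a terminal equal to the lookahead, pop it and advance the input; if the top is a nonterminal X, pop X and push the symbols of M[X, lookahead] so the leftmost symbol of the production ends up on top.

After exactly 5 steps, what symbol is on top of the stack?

C

     Stack    Input      Action
  1  $ S      b a b e $  expand S -> C a P
  2  $ P a C  b a b e $  expand C -> b
  3  $ P a b  b a b e $  match b
  4  $ P a    a b e $    match a
  5  $ P      b e $      expand P -> C P e
Stack after step 5: $ e P C (top = C).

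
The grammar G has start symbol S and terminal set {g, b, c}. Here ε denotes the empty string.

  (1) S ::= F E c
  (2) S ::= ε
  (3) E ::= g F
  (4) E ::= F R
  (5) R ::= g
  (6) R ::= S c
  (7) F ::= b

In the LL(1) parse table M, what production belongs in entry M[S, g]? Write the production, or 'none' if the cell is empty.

none

FIRST(F): from F::=b we get {b}. So FIRST(F) = {b}.
FIRST(S): from S::=F E c we get {b}; from S::=ε we get {ε}. So FIRST(S) = {ε, b}.
FIRST(E): from E::=g F we get {g}; from E::=F R we get {b}. So FIRST(E) = {b, g}.
FIRST(R): from R::=g we get {g}; from R::=S c we get {b, c}. So FIRST(R) = {b, c, g}.
FOLLOW(S) includes $ since S is the start symbol.
FOLLOW(S): in R::=S c, S is followed by c with FIRST {c}. Thus FOLLOW(S) = {$, c}.
For S ::= F E c: FIRST(F E c) = {b}, so it goes in M[S, t] for t ∈ {b}.
For S ::= ε: FIRST(ε) = {ε}, so it goes in M[S, t] for t ∈ {}; since ε ∈ FIRST, also for every t ∈ FOLLOW(S) = {$, c}.
None of these place a production in M[S, g].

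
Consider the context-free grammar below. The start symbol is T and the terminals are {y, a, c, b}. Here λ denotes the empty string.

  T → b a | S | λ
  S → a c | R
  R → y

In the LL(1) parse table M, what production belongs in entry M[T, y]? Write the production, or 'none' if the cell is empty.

T → S

FIRST(R) = {y}
FIRST(S) = {a, y}  (via R)
FIRST(T) = {λ, a, b, y}  (via S)
FOLLOW(T) includes $ since T is the start symbol.
FOLLOW(T): T appears on no right-hand side. Thus FOLLOW(T) = {$}.
For T → b a: FIRST(b a) = {b}, so it goes in M[T, t] for t ∈ {b}.
For T → S: FIRST(S) = {a, y}, so it goes in M[T, t] for t ∈ {a, y}.
For T → λ: FIRST(λ) = {λ}, so it goes in M[T, t] for t ∈ {}; since λ ∈ FIRST, also for every t ∈ FOLLOW(T) = {$}.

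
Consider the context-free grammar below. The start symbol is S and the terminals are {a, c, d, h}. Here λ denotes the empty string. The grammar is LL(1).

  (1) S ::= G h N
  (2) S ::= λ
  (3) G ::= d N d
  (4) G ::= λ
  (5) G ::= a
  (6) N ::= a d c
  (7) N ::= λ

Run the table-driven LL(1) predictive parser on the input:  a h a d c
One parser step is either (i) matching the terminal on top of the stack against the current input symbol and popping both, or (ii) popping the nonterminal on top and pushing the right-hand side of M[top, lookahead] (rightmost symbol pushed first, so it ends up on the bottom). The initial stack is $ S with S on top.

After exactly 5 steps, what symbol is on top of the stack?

step 1: stack=$ S  input=a h a d c $  — expand S ::= G h N
step 2: stack=$ N h G  input=a h a d c $  — expand G ::= a
step 3: stack=$ N h a  input=a h a d c $  — match a
step 4: stack=$ N h  input=h a d c $  — match h
step 5: stack=$ N  input=a d c $  — expand N ::= a d c
Stack after step 5: $ c d a (top = a).

a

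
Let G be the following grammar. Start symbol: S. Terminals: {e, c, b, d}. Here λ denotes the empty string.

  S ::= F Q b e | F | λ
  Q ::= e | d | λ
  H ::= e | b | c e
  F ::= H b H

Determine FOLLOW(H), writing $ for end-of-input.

{$, b, d, e}

FIRST(Q) = {λ, d, e}
FIRST(H) = {b, c, e}
FIRST(F) = {b, c, e}  (via H b H)
FIRST(S) = {λ, b, c, e}  (via F Q b e, F)
FOLLOW(S) includes $ since S is the start symbol.
FOLLOW(S): S appears on no right-hand side. Thus FOLLOW(S) = {$}.
FOLLOW(Q): in S::=F Q b e, Q is followed by b e with FIRST {b}. Thus FOLLOW(Q) = {b}.
FOLLOW(F): in S::=F Q b e, F is followed by Q b e with FIRST {b, d, e}; in S::=F, the suffix after F is empty, so FOLLOW(F) ⊇ FOLLOW(S) = {$}. Thus FOLLOW(F) = {$, b, d, e}.
FOLLOW(H): in F::=H b H (occurrence 1), H is followed by b H with FIRST {b}; in F::=H b H (occurrence 2), the suffix after H is empty, so FOLLOW(H) ⊇ FOLLOW(F) = {$, b, d, e}. Thus FOLLOW(H) = {$, b, d, e}.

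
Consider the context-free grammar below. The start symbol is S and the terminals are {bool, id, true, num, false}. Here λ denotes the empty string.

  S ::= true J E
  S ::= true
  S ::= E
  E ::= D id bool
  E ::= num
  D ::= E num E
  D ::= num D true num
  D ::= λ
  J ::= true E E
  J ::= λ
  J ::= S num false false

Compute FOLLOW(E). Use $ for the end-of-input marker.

{$, id, num, true}

FIRST(S) = {id, num, true}  (via E)
FIRST(J) = {λ, id, num, true}  (via S num false false)
FIRST(E) = {id, num}  (via D id bool)
FIRST(D) = {λ, id, num}  (via E num E)
FOLLOW(S) includes $ since S is the start symbol.
FOLLOW(S): in J::=S num false false, S is followed by num false false with FIRST {num}. Thus FOLLOW(S) = {$, num}.
FOLLOW(D): in E::=D id bool, D is followed by id bool with FIRST {id}; in D::=num D true num, D is followed by true num with FIRST {true}. Thus FOLLOW(D) = {id, true}.
FOLLOW(J): in S::=true J E, J is followed by E with FIRST {id, num}. Thus FOLLOW(J) = {id, num}.
FOLLOW(E): in S::=true J E, the suffix after E is empty, so FOLLOW(E) ⊇ FOLLOW(S) = {$, num}; in S::=E, the suffix after E is empty, so FOLLOW(E) ⊇ FOLLOW(S) = {$, num}; in D::=E num E (occurrence 1), E is followed by num E with FIRST {num}; in D::=E num E (occurrence 2), the suffix after E is empty, so FOLLOW(E) ⊇ FOLLOW(D) = {id, true}; in J::=true E E (occurrence 1), E is followed by E with FIRST {id, num}; in J::=true E E (occurrence 2), the suffix after E is empty, so FOLLOW(E) ⊇ FOLLOW(J) = {id, num}. Thus FOLLOW(E) = {$, id, num, true}.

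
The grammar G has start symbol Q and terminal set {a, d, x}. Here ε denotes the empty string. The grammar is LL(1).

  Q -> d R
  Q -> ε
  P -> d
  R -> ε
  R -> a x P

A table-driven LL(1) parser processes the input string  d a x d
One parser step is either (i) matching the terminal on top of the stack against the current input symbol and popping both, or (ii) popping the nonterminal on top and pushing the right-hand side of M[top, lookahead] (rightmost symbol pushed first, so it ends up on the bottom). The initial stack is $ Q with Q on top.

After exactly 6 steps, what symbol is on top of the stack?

step 1: stack=$ Q  input=d a x d $  — expand Q -> d R
step 2: stack=$ R d  input=d a x d $  — match d
step 3: stack=$ R  input=a x d $  — expand R -> a x P
step 4: stack=$ P x a  input=a x d $  — match a
step 5: stack=$ P x  input=x d $  — match x
step 6: stack=$ P  input=d $  — expand P -> d
Stack after step 6: $ d (top = d).

d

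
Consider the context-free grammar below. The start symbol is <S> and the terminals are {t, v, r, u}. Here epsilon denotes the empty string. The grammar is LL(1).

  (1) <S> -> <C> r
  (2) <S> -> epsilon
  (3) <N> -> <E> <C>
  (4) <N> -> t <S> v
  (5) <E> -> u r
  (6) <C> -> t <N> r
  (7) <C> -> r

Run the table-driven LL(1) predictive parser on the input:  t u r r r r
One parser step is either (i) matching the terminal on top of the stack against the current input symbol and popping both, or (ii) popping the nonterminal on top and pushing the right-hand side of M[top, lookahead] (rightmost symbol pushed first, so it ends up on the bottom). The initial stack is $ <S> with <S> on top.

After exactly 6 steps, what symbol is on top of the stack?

r

     Stack          Input          Action
  1  $ <S>          t u r r r r $  expand <S> -> <C> r
  2  $ r <C>        t u r r r r $  expand <C> -> t <N> r
  3  $ r r <N> t    t u r r r r $  match t
  4  $ r r <N>      u r r r r $    expand <N> -> <E> <C>
  5  $ r r <C> <E>  u r r r r $    expand <E> -> u r
  6  $ r r <C> r u  u r r r r $    match u
Stack after step 6: $ r r <C> r (top = r).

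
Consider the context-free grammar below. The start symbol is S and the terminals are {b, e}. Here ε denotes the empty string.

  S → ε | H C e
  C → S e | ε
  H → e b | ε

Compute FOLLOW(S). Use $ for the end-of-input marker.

{$, e}

FIRST(H) = {ε, e}
FIRST(S) = {ε, e}  (via H C e)
FIRST(C) = {ε, e}  (via S e)
FOLLOW(S) includes $ since S is the start symbol.
FOLLOW(S): in C→S e, S is followed by e with FIRST {e}. Thus FOLLOW(S) = {$, e}.
FOLLOW(C): in S→H C e, C is followed by e with FIRST {e}. Thus FOLLOW(C) = {e}.
FOLLOW(H): in S→H C e, H is followed by C e with FIRST {e}. Thus FOLLOW(H) = {e}.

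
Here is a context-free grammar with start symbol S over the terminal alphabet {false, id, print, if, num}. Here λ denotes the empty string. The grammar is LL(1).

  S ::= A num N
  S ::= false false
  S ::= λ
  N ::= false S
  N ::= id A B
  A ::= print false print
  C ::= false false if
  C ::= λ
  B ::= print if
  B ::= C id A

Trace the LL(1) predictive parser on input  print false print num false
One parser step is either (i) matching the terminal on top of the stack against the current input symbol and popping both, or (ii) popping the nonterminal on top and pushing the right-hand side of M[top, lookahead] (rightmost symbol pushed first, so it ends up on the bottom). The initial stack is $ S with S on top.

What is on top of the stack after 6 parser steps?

step 1: stack=$ S  input=print false print num false $  — expand S ::= A num N
step 2: stack=$ N num A  input=print false print num false $  — expand A ::= print false print
step 3: stack=$ N num print false print  input=print false print num false $  — match print
step 4: stack=$ N num print false  input=false print num false $  — match false
step 5: stack=$ N num print  input=print num false $  — match print
step 6: stack=$ N num  input=num false $  — match num
Stack after step 6: $ N (top = N).

N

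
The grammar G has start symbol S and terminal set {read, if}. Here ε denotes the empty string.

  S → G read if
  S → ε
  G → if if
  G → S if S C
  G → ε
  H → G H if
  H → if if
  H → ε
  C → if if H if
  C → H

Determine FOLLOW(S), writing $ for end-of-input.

FIRST(S): from S→G read if we get {if, read}; from S→ε we get {ε}. So FIRST(S) = {ε, if, read}.
FIRST(G): from G→if if we get {if}; from G→S if S C we get {if, read}; from G→ε we get {ε}. So FIRST(G) = {ε, if, read}.
FIRST(H): from H→G H if we get {if, read}; from H→if if we get {if}; from H→ε we get {ε}. So FIRST(H) = {ε, if, read}.
FIRST(C): from C→if if H if we get {if}; from C→H we get {ε, if, read}. So FIRST(C) = {ε, if, read}.
FOLLOW(S) includes $ since S is the start symbol.
FOLLOW(G): in S→G read if, G is followed by read if with FIRST {read}; in H→G H if, G is followed by H if with FIRST {if, read}. Thus FOLLOW(G) = {if, read}.
FOLLOW(S): in G→S if S C (occurrence 1), S is followed by if S C with FIRST {if}; in G→S if S C (occurrence 2), S is followed by C with FIRST {ε, if, read}; in G→S if S C (occurrence 2), the suffix after S is nullable, so FOLLOW(S) ⊇ FOLLOW(G) = {if, read}. Thus FOLLOW(S) = {$, if, read}.
FOLLOW(C): in G→S if S C, the suffix after C is empty, so FOLLOW(C) ⊇ FOLLOW(G) = {if, read}. Thus FOLLOW(C) = {if, read}.
FOLLOW(H): in H→G H if, H is followed by if with FIRST {if}; in C→if if H if, H is followed by if with FIRST {if}; in C→H, the suffix after H is empty, so FOLLOW(H) ⊇ FOLLOW(C) = {if, read}. Thus FOLLOW(H) = {if, read}.

{$, if, read}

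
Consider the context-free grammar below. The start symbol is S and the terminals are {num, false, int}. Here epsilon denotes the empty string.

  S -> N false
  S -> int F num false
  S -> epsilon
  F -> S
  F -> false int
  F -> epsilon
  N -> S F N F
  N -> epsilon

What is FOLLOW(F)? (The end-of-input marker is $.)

FIRST(S): from S->N false we get {false, int}; from S->int F num false we get {int}; from S->epsilon we get {epsilon}. So FIRST(S) = {epsilon, false, int}.
FIRST(F): from F->S we get {epsilon, false, int}; from F->false int we get {false}; from F->epsilon we get {epsilon}. So FIRST(F) = {epsilon, false, int}.
FIRST(N): from N->S F N F we get {epsilon, false, int}; from N->epsilon we get {epsilon}. So FIRST(N) = {epsilon, false, int}.
FOLLOW(S) includes $ since S is the start symbol.
FOLLOW(N): in S->N false, N is followed by false with FIRST {false}; in N->S F N F, N is followed by F with FIRST {epsilon, false, int}; in N->S F N F, the suffix after N is nullable (adds nothing new). Thus FOLLOW(N) = {false, int}.
FOLLOW(F): in S->int F num false, F is followed by num false with FIRST {num}; in N->S F N F (occurrence 1), F is followed by N F with FIRST {epsilon, false, int}; in N->S F N F (occurrence 1), the suffix after F is nullable, so FOLLOW(F) ⊇ FOLLOW(N) = {false, int}; in N->S F N F (occurrence 2), the suffix after F is empty, so FOLLOW(F) ⊇ FOLLOW(N) = {false, int}. Thus FOLLOW(F) = {false, int, num}.
FOLLOW(S): in F->S, the suffix after S is empty, so FOLLOW(S) ⊇ FOLLOW(F) = {false, int, num}; in N->S F N F, S is followed by F N F with FIRST {epsilon, false, int}; in N->S F N F, the suffix after S is nullable, so FOLLOW(S) ⊇ FOLLOW(N) = {false, int}. Thus FOLLOW(S) = {$, false, int, num}.

{false, int, num}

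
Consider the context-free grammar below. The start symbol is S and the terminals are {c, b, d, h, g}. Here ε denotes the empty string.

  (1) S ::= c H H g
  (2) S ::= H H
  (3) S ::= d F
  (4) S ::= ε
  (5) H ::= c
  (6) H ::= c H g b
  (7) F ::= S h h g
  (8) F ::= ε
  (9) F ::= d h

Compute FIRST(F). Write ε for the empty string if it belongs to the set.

{ε, c, d, h}

FIRST(H): from H::=c we get {c}; from H::=c H g b we get {c}. So FIRST(H) = {c}.
FIRST(S): from S::=c H H g we get {c}; from S::=H H we get {c}; from S::=d F we get {d}; from S::=ε we get {ε}. So FIRST(S) = {ε, c, d}.
FIRST(F): from F::=S h h g we get {c, d, h}; from F::=ε we get {ε}; from F::=d h we get {d}. So FIRST(F) = {ε, c, d, h}.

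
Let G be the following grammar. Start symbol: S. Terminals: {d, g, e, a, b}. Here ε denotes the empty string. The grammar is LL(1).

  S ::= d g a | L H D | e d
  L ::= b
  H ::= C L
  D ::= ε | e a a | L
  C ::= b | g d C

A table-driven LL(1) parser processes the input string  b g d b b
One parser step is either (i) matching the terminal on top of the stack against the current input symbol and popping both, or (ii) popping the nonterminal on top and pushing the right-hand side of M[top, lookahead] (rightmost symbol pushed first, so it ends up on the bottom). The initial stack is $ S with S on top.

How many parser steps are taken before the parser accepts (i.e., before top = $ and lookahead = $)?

12

step 1: stack=$ S  input=b g d b b $  — expand S ::= L H D
step 2: stack=$ D H L  input=b g d b b $  — expand L ::= b
step 3: stack=$ D H b  input=b g d b b $  — match b
step 4: stack=$ D H  input=g d b b $  — expand H ::= C L
step 5: stack=$ D L C  input=g d b b $  — expand C ::= g d C
step 6: stack=$ D L C d g  input=g d b b $  — match g
step 7: stack=$ D L C d  input=d b b $  — match d
step 8: stack=$ D L C  input=b b $  — expand C ::= b
step 9: stack=$ D L b  input=b b $  — match b
step 10: stack=$ D L  input=b $  — expand L ::= b
step 11: stack=$ D b  input=b $  — match b
step 12: stack=$ D  input=$  — expand D ::= ε
Accept reached after 12 steps.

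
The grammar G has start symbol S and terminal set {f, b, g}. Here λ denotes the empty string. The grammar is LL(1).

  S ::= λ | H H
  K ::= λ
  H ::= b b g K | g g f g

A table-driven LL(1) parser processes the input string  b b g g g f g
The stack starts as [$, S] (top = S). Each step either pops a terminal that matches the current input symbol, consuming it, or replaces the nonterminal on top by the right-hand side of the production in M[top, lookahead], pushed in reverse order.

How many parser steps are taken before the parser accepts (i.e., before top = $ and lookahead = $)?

      Stack        Input            Action
   1  $ S          b b g g g f g $  expand S ::= H H
   2  $ H H        b b g g g f g $  expand H ::= b b g K
   3  $ H K g b b  b b g g g f g $  match b
   4  $ H K g b    b g g g f g $    match b
   5  $ H K g      g g g f g $      match g
   6  $ H K        g g f g $        expand K ::= λ
   7  $ H          g g f g $        expand H ::= g g f g
   8  $ g f g g    g g f g $        match g
   9  $ g f g      g f g $          match g
  10  $ g f        f g $            match f
  11  $ g          g $              match g
Accept reached after 11 steps.

11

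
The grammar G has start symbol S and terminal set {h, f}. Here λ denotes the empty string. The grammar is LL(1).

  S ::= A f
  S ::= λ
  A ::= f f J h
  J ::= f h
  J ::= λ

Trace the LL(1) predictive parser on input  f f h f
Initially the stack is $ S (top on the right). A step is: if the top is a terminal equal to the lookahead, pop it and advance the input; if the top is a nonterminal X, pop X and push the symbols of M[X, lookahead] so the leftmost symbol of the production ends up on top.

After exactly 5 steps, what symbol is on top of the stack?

     Stack        Input      Action
  1  $ S          f f h f $  expand S ::= A f
  2  $ f A        f f h f $  expand A ::= f f J h
  3  $ f h J f f  f f h f $  match f
  4  $ f h J f    f h f $    match f
  5  $ f h J      h f $      expand J ::= λ
Stack after step 5: $ f h (top = h).

h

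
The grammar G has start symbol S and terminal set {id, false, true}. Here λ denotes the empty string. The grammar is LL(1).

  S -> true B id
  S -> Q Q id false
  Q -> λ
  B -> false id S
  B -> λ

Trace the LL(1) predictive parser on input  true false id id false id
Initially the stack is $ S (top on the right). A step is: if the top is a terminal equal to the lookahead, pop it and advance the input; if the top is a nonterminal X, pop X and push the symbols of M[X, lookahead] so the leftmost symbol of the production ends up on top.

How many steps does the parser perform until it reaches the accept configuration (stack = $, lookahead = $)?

11

      Stack              Input                        Action
   1  $ S                true false id id false id $  expand S -> true B id
   2  $ id B true        true false id id false id $  match true
   3  $ id B             false id id false id $       expand B -> false id S
   4  $ id S id false    false id id false id $       match false
   5  $ id S id          id id false id $             match id
   6  $ id S             id false id $                expand S -> Q Q id false
   7  $ id false id Q Q  id false id $                expand Q -> λ
   8  $ id false id Q    id false id $                expand Q -> λ
   9  $ id false id      id false id $                match id
  10  $ id false         false id $                   match false
  11  $ id               id $                         match id
Accept reached after 11 steps.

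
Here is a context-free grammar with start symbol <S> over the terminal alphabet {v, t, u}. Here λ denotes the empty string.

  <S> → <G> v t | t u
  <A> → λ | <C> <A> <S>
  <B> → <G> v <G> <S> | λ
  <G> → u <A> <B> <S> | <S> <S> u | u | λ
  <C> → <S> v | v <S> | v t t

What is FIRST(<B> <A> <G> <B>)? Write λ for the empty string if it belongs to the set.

FIRST(<S>): from <S>→<G> v t we get {t, u, v}; from <S>→t u we get {t}. So FIRST(<S>) = {t, u, v}.
FIRST(<G>): from <G>→u <A> <B> <S> we get {u}; from <G>→<S> <S> u we get {t, u, v}; from <G>→u we get {u}; from <G>→λ we get {λ}. So FIRST(<G>) = {λ, t, u, v}.
FIRST(<C>): from <C>→<S> v we get {t, u, v}; from <C>→v <S> we get {v}; from <C>→v t t we get {v}. So FIRST(<C>) = {t, u, v}.
FIRST(<A>): from <A>→λ we get {λ}; from <A>→<C> <A> <S> we get {t, u, v}. So FIRST(<A>) = {λ, t, u, v}.
FIRST(<B>): from <B>→<G> v <G> <S> we get {t, u, v}; from <B>→λ we get {λ}. So FIRST(<B>) = {λ, t, u, v}.
FIRST(<B> <A> <G> <B>): take FIRST of each symbol in turn, carrying on past any symbol whose FIRST contains λ; result {λ, t, u, v}.

{λ, t, u, v}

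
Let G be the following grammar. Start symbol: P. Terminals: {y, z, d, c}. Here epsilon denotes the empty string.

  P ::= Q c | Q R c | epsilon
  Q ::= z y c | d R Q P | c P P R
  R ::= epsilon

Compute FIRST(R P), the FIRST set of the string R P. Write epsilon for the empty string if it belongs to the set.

{epsilon, c, d, z}

FIRST(Q) = {c, d, z}
FIRST(R) = {epsilon}
FIRST(P) = {epsilon, c, d, z}  (via Q c, Q R c)
FIRST(R P): take FIRST of each symbol in turn, carrying on past any symbol whose FIRST contains epsilon; result {epsilon, c, d, z}.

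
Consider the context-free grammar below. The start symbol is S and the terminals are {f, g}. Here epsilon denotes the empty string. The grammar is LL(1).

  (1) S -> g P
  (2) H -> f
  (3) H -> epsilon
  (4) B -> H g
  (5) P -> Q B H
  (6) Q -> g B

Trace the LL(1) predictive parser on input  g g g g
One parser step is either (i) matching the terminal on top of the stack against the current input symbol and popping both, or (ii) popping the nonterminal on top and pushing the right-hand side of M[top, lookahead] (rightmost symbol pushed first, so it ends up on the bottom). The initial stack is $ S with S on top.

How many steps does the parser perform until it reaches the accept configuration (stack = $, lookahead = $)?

12

step 1: stack=$ S  input=g g g g $  — expand S -> g P
step 2: stack=$ P g  input=g g g g $  — match g
step 3: stack=$ P  input=g g g $  — expand P -> Q B H
step 4: stack=$ H B Q  input=g g g $  — expand Q -> g B
step 5: stack=$ H B B g  input=g g g $  — match g
step 6: stack=$ H B B  input=g g $  — expand B -> H g
step 7: stack=$ H B g H  input=g g $  — expand H -> epsilon
step 8: stack=$ H B g  input=g g $  — match g
step 9: stack=$ H B  input=g $  — expand B -> H g
step 10: stack=$ H g H  input=g $  — expand H -> epsilon
step 11: stack=$ H g  input=g $  — match g
step 12: stack=$ H  input=$  — expand H -> epsilon
Accept reached after 12 steps.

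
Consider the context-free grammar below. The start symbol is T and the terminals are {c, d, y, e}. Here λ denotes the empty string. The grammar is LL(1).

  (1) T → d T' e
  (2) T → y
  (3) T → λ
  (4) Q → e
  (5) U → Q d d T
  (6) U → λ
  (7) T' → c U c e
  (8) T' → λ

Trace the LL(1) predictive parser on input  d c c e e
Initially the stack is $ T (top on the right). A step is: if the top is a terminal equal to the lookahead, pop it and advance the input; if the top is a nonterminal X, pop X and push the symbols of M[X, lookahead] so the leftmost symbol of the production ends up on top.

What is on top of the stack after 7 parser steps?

step 1: stack=$ T  input=d c c e e $  — expand T → d T' e
step 2: stack=$ e T' d  input=d c c e e $  — match d
step 3: stack=$ e T'  input=c c e e $  — expand T' → c U c e
step 4: stack=$ e e c U c  input=c c e e $  — match c
step 5: stack=$ e e c U  input=c e e $  — expand U → λ
step 6: stack=$ e e c  input=c e e $  — match c
step 7: stack=$ e e  input=e e $  — match e
Stack after step 7: $ e (top = e).

e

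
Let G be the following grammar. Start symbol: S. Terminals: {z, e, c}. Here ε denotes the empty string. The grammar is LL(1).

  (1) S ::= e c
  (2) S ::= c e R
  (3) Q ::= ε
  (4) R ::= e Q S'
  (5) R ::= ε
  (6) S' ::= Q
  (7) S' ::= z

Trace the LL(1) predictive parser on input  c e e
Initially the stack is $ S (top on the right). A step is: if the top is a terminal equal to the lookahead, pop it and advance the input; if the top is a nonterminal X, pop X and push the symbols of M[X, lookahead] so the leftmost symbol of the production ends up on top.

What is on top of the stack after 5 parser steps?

step 1: stack=$ S  input=c e e $  — expand S ::= c e R
step 2: stack=$ R e c  input=c e e $  — match c
step 3: stack=$ R e  input=e e $  — match e
step 4: stack=$ R  input=e $  — expand R ::= e Q S'
step 5: stack=$ S' Q e  input=e $  — match e
Stack after step 5: $ S' Q (top = Q).

Q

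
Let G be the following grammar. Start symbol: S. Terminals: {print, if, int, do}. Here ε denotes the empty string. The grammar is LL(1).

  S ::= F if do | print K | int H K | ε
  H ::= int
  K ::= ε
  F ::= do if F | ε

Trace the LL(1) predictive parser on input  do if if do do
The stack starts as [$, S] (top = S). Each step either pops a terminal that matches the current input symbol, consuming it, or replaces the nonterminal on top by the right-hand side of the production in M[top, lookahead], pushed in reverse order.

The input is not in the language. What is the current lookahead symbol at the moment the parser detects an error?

do

step 1: stack=$ S  input=do if if do do $  — expand S ::= F if do
step 2: stack=$ do if F  input=do if if do do $  — expand F ::= do if F
step 3: stack=$ do if F if do  input=do if if do do $  — match do
step 4: stack=$ do if F if  input=if if do do $  — match if
step 5: stack=$ do if F  input=if do do $  — expand F ::= ε
step 6: stack=$ do if  input=if do do $  — match if
step 7: stack=$ do  input=do do $  — match do
step 8: stack=$  input=do $  — error: stack empty but input remains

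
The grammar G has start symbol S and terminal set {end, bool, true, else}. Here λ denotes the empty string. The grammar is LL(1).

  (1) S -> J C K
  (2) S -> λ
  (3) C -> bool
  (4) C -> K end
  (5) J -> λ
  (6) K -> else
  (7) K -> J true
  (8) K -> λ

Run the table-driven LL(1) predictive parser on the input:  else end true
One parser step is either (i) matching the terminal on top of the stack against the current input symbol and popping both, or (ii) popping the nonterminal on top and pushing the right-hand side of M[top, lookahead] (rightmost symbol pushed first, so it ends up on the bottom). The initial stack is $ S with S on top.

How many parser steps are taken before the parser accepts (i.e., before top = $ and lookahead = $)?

step 1: stack=$ S  input=else end true $  — expand S -> J C K
step 2: stack=$ K C J  input=else end true $  — expand J -> λ
step 3: stack=$ K C  input=else end true $  — expand C -> K end
step 4: stack=$ K end K  input=else end true $  — expand K -> else
step 5: stack=$ K end else  input=else end true $  — match else
step 6: stack=$ K end  input=end true $  — match end
step 7: stack=$ K  input=true $  — expand K -> J true
step 8: stack=$ true J  input=true $  — expand J -> λ
step 9: stack=$ true  input=true $  — match true
Accept reached after 9 steps.

9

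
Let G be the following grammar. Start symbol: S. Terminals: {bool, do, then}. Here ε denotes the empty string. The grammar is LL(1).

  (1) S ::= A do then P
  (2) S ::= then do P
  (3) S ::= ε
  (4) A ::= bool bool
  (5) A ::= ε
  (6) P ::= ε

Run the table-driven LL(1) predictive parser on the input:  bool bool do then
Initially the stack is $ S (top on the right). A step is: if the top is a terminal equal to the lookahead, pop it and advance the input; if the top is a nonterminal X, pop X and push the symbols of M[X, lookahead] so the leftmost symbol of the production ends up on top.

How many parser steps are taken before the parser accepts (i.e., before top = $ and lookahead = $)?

7

step 1: stack=$ S  input=bool bool do then $  — expand S ::= A do then P
step 2: stack=$ P then do A  input=bool bool do then $  — expand A ::= bool bool
step 3: stack=$ P then do bool bool  input=bool bool do then $  — match bool
step 4: stack=$ P then do bool  input=bool do then $  — match bool
step 5: stack=$ P then do  input=do then $  — match do
step 6: stack=$ P then  input=then $  — match then
step 7: stack=$ P  input=$  — expand P ::= ε
Accept reached after 7 steps.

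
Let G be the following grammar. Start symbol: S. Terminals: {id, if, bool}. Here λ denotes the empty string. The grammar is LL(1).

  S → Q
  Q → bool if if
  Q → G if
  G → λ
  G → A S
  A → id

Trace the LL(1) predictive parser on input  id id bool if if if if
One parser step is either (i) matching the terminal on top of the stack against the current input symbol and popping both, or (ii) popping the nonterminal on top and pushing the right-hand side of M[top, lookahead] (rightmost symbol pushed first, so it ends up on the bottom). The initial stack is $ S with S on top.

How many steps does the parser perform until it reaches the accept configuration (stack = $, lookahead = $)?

      Stack               Input                     Action
   1  $ S                 id id bool if if if if $  expand S → Q
   2  $ Q                 id id bool if if if if $  expand Q → G if
   3  $ if G              id id bool if if if if $  expand G → A S
   4  $ if S A            id id bool if if if if $  expand A → id
   5  $ if S id           id id bool if if if if $  match id
   6  $ if S              id bool if if if if $     expand S → Q
   7  $ if Q              id bool if if if if $     expand Q → G if
   8  $ if if G           id bool if if if if $     expand G → A S
   9  $ if if S A         id bool if if if if $     expand A → id
  10  $ if if S id        id bool if if if if $     match id
  11  $ if if S           bool if if if if $        expand S → Q
  12  $ if if Q           bool if if if if $        expand Q → bool if if
  13  $ if if if if bool  bool if if if if $        match bool
  14  $ if if if if       if if if if $             match if
  15  $ if if if          if if if $                match if
  16  $ if if             if if $                   match if
  17  $ if                if $                      match if
Accept reached after 17 steps.

17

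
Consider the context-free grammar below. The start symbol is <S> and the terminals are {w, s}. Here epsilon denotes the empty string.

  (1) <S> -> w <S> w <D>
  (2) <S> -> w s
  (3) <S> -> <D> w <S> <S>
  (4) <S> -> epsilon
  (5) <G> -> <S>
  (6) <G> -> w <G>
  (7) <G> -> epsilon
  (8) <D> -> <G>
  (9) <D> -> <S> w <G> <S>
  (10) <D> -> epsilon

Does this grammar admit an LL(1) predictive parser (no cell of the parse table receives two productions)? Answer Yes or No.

FIRST(<S>) = {epsilon, w}
FIRST(<G>) = {epsilon, w}
FIRST(<D>) = {epsilon, w}
FOLLOW(<S>) = {$, w}
FOLLOW(<G>) = {$, w}
FOLLOW(<D>) = {$, w}
Cell M[<D>, $] receives both <D> -> <G> and <D> -> epsilon — the grammar is not LL(1).

No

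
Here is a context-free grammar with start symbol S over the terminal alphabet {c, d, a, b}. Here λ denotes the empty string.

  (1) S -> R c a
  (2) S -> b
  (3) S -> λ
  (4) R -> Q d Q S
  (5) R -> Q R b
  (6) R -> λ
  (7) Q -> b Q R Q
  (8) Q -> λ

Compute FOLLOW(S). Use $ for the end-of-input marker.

FIRST(Q) = {λ, b}
FIRST(R) = {λ, b, d}  (via Q d Q S, Q R b)
FIRST(S) = {λ, b, c, d}  (via R c a)
FOLLOW(S) includes $ since S is the start symbol.
FOLLOW(S): in R->Q d Q S, the suffix after S is empty, so FOLLOW(S) ⊇ FOLLOW(R) = {b, c, d}. Thus FOLLOW(S) = {$, b, c, d}.
FOLLOW(R): in S->R c a, R is followed by c a with FIRST {c}; in R->Q R b, R is followed by b with FIRST {b}; in Q->b Q R Q, R is followed by Q with FIRST {λ, b}; in Q->b Q R Q, the suffix after R is nullable, so FOLLOW(R) ⊇ FOLLOW(Q) = {b, c, d}. Thus FOLLOW(R) = {b, c, d}.
FOLLOW(Q): in R->Q d Q S (occurrence 1), Q is followed by d Q S with FIRST {d}; in R->Q d Q S (occurrence 2), Q is followed by S with FIRST {λ, b, c, d}; in R->Q d Q S (occurrence 2), the suffix after Q is nullable, so FOLLOW(Q) ⊇ FOLLOW(R) = {b, c, d}; in R->Q R b, Q is followed by R b with FIRST {b, d}; in Q->b Q R Q (occurrence 1), Q is followed by R Q with FIRST {λ, b, d}; in Q->b Q R Q (occurrence 1), the suffix after Q is nullable (adds nothing new); in Q->b Q R Q (occurrence 2), the suffix after Q is empty (adds nothing new). Thus FOLLOW(Q) = {b, c, d}.

{$, b, c, d}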